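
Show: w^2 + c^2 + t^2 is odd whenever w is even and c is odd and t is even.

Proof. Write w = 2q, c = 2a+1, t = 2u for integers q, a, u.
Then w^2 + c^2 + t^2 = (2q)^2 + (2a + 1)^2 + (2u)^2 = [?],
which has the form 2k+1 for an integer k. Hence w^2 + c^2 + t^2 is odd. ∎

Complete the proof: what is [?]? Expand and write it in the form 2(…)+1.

2(2a^2 + 2a + 2q^2 + 2u^2) + 1

(2q)^2 + (2a + 1)^2 + (2u)^2 = 4a^2 + 4a + 4q^2 + 4u^2 + 1
= 2(2a^2 + 2a + 2q^2 + 2u^2) + 1.
Since 2a^2 + 2a + 2q^2 + 2u^2 is an integer, the sum of squares is of the form 2k+1 for an integer k.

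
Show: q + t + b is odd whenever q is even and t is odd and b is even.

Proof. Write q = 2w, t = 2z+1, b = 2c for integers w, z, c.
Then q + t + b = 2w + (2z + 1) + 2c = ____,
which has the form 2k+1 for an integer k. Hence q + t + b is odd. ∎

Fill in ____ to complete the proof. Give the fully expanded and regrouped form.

Expanding: 2w + (2z + 1) + 2c = 2c + 2w + 2z + 1.
Every term except the constant is even, so this is 2(c + w + z) + 1,
and c + w + z ∈ ℤ gives the required form.

2(c + w + z) + 1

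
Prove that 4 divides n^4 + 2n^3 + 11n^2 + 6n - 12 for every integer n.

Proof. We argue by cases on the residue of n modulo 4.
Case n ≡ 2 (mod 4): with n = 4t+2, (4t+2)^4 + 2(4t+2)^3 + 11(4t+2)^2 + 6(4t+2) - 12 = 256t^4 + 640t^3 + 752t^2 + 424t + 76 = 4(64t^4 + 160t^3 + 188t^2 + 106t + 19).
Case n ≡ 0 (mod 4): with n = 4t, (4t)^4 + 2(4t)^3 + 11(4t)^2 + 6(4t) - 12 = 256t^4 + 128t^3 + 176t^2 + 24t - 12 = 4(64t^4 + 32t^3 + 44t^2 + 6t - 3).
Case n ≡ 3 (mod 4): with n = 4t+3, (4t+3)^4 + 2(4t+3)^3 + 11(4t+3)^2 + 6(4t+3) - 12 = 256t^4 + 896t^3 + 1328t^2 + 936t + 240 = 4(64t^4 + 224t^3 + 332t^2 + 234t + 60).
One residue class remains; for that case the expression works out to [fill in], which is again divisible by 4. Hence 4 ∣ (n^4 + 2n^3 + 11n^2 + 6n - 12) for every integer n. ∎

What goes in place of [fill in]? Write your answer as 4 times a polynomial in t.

4(64t^4 + 96t^3 + 92t^2 + 38t + 2)

The residues treated are {2, 0, 3}, so the missing case is n ≡ 1 (mod 4); write n = 4t+1.
Then (4t+1)^4 + 2(4t+1)^3 + 11(4t+1)^2 + 6(4t+1) - 12 = 256t^4 + 384t^3 + 368t^2 + 152t + 8 = 4(64t^4 + 96t^3 + 92t^2 + 38t + 2).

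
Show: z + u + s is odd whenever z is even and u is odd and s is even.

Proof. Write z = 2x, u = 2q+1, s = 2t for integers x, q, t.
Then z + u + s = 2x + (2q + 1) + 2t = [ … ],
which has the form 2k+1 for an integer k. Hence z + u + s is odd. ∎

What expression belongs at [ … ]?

2x + (2q + 1) + 2t = 2q + 2t + 2x + 1
= 2(q + t + x) + 1.
Since q + t + x is an integer, the sum is of the form 2k+1 for an integer k.

2(q + t + x) + 1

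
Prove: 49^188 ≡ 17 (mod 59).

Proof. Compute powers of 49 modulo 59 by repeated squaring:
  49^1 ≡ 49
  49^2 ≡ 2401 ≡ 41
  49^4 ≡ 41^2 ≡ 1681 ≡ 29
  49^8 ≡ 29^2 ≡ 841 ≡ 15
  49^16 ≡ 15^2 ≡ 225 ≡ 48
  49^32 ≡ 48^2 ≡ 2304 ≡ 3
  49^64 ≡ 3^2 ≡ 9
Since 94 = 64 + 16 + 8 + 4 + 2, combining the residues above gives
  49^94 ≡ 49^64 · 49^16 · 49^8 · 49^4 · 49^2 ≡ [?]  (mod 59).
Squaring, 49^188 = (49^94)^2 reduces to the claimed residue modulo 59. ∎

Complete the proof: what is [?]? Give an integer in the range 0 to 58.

28

49^64 · 49^16 · 49^8 · 49^4 · 49^2 ≡ 9 · 48 · 15 · 29 · 41 = 7704720.
7704720 mod 59 = 28, so 49^94 ≡ 28 (mod 59).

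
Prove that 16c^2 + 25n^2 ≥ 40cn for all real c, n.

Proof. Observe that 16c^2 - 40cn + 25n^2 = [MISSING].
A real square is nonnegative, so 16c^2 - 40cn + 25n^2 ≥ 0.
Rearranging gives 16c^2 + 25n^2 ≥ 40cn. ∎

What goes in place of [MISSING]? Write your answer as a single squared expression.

(4c - 5n)^2

16c^2 - 40cn + 25n^2 is a perfect-square trinomial: the outer terms are (4c)^2 and (5n)^2, and the cross term is -2·4c·5n.
So 16c^2 - 40cn + 25n^2 = (4c - 5n)^2 ≥ 0.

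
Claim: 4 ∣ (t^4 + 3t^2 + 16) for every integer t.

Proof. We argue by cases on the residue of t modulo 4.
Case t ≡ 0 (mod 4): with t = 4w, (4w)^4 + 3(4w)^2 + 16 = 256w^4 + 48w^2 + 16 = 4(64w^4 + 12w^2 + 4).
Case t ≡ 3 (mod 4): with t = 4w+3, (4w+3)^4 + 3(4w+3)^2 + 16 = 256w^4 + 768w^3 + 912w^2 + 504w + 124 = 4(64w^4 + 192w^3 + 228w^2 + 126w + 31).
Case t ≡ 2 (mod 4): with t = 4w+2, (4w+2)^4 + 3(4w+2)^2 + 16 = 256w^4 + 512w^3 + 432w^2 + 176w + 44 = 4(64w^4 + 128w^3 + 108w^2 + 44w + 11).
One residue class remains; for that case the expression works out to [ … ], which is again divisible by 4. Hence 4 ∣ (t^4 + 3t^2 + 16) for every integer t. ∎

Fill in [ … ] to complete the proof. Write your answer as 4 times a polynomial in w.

Only t ≡ 1 (mod 4) is unaccounted for. Put t = 4w+1:
(4w+1)^4 + 3(4w+1)^2 + 16 expands to 256w^4 + 256w^3 + 144w^2 + 40w + 20,
and factoring out 4 leaves 4(64w^4 + 64w^3 + 36w^2 + 10w + 5).

4(64w^4 + 64w^3 + 36w^2 + 10w + 5)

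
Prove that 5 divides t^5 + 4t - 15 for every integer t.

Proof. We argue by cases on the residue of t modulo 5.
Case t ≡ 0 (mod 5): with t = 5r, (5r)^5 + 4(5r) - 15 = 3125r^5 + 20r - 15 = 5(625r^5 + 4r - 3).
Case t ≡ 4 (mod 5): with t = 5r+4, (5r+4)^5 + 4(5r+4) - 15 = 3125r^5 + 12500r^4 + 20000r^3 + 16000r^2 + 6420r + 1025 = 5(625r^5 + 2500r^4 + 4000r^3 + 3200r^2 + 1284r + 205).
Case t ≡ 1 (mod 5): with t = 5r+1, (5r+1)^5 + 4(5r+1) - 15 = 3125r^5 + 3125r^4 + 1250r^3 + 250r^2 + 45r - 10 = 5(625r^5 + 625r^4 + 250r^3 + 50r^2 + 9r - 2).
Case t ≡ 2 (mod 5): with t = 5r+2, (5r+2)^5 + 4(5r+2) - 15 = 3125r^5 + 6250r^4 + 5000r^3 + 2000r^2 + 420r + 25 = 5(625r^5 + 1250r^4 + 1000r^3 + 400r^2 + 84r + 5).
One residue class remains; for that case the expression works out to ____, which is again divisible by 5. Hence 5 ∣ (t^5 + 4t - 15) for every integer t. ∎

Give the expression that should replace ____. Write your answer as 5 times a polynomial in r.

Only t ≡ 3 (mod 5) is unaccounted for. Put t = 5r+3:
(5r+3)^5 + 4(5r+3) - 15 expands to 3125r^5 + 9375r^4 + 11250r^3 + 6750r^2 + 2045r + 240,
and factoring out 5 leaves 5(625r^5 + 1875r^4 + 2250r^3 + 1350r^2 + 409r + 48).

5(625r^5 + 1875r^4 + 2250r^3 + 1350r^2 + 409r + 48)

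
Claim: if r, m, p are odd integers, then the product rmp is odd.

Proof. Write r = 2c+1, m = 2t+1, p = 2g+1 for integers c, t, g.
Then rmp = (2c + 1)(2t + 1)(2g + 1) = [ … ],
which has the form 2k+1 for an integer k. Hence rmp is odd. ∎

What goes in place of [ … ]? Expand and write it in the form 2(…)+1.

2(4cgt + 2cg + 2ct + c + 2gt + g + t) + 1

Expanding: (2c + 1)(2t + 1)(2g + 1) = 8cgt + 4cg + 4ct + 2c + 4gt + 2g + 2t + 1.
Every term except the constant is even, so this is 2(4cgt + 2cg + 2ct + c + 2gt + g + t) + 1,
and 4cgt + 2cg + 2ct + c + 2gt + g + t ∈ ℤ gives the required form.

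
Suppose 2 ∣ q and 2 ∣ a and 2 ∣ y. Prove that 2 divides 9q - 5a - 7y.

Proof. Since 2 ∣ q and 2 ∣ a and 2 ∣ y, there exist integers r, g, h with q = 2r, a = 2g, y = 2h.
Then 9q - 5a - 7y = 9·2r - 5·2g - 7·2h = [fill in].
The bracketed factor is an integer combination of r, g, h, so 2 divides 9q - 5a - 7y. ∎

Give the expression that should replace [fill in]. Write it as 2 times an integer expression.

Pull the common 2 out of every term: 9·2r - 5·2g - 7·2h = 2(-5g - 7h + 9r).
-5g - 7h + 9r is an integer, which exhibits the divisibility.

2(-5g - 7h + 9r)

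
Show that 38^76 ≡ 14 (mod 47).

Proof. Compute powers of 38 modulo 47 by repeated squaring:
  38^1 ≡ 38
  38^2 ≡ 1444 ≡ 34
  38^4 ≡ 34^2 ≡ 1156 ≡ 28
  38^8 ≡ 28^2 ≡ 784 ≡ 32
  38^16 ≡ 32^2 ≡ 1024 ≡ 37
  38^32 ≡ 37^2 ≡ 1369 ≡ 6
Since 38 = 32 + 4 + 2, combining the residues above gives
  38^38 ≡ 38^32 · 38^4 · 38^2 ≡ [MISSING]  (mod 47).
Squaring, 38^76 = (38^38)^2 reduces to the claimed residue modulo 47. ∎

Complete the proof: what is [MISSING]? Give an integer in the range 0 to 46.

25

Multiply the listed residues: 6 · 28 · 34 = 168 → 5712.
Reducing modulo 47: 5712 = 121·47 + 25, so 38^38 ≡ 25.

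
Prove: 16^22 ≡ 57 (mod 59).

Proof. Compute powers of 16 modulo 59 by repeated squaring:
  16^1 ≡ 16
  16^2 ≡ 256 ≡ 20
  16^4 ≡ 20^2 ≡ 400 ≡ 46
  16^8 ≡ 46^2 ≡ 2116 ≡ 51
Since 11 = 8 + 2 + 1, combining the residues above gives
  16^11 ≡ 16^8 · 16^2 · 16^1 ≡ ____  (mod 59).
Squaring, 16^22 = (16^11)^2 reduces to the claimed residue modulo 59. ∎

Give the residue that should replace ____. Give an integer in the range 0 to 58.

36

16^8 · 16^2 · 16^1 ≡ 51 · 20 · 16 = 16320.
16320 mod 59 = 36, so 16^11 ≡ 36 (mod 59).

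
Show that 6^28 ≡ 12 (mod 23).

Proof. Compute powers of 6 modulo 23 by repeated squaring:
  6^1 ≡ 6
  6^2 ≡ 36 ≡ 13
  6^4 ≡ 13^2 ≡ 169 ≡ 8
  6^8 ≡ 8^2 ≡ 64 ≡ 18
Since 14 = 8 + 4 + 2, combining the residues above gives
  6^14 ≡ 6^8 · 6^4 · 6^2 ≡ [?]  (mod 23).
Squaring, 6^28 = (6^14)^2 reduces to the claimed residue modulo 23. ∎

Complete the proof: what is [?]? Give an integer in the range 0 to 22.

9

6^8 · 6^4 · 6^2 ≡ 18 · 8 · 13 = 1872.
1872 mod 23 = 9, so 6^14 ≡ 9 (mod 23).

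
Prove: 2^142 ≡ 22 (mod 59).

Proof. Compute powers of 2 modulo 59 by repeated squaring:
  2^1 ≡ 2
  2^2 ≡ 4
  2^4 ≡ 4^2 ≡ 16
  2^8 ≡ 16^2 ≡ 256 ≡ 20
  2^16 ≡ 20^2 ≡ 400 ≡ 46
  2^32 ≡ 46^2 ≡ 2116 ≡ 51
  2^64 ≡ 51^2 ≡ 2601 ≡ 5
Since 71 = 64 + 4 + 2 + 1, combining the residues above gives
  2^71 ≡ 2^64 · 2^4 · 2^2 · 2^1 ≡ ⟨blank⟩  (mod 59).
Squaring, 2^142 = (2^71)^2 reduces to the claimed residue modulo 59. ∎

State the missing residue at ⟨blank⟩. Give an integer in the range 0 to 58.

Multiply the listed residues: 5 · 16 · 4 · 2 = 80 → 320 → 640.
Reducing modulo 59: 640 = 10·59 + 50, so 2^71 ≡ 50.

50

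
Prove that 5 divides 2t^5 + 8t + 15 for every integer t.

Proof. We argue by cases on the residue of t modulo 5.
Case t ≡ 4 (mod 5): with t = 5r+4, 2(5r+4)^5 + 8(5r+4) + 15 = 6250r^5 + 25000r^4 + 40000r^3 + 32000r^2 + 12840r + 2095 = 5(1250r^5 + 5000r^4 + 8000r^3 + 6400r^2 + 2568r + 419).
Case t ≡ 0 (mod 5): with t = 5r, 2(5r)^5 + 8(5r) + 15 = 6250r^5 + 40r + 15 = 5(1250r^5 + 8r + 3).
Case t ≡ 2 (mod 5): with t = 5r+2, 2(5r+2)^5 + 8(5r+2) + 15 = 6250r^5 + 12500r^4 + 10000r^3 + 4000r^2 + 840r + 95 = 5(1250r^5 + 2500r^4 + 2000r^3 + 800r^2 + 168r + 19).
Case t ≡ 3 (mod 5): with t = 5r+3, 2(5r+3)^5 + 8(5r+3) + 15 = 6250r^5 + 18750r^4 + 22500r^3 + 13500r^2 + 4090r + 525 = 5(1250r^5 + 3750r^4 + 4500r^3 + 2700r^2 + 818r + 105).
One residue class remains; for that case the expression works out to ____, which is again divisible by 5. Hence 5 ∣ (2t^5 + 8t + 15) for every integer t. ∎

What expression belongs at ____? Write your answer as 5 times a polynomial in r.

The residues treated are {4, 0, 2, 3}, so the missing case is t ≡ 1 (mod 5); write t = 5r+1.
Then 2(5r+1)^5 + 8(5r+1) + 15 = 6250r^5 + 6250r^4 + 2500r^3 + 500r^2 + 90r + 25 = 5(1250r^5 + 1250r^4 + 500r^3 + 100r^2 + 18r + 5).

5(1250r^5 + 1250r^4 + 500r^3 + 100r^2 + 18r + 5)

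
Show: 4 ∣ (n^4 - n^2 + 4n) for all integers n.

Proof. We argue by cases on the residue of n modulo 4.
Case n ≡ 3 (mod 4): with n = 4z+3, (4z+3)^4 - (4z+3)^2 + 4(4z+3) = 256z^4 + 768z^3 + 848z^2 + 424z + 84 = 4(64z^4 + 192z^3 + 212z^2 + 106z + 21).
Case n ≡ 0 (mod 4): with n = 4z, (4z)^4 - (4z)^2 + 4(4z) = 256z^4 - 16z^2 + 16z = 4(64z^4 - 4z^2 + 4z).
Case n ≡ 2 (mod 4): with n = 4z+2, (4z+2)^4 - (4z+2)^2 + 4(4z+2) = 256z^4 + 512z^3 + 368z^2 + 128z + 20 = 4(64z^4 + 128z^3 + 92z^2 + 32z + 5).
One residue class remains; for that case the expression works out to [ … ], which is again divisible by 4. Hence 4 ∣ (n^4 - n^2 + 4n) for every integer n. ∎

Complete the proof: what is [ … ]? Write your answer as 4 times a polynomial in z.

4(64z^4 + 64z^3 + 20z^2 + 6z + 1)

Only n ≡ 1 (mod 4) is unaccounted for. Put n = 4z+1:
(4z+1)^4 - (4z+1)^2 + 4(4z+1) expands to 256z^4 + 256z^3 + 80z^2 + 24z + 4,
and factoring out 4 leaves 4(64z^4 + 64z^3 + 20z^2 + 6z + 1).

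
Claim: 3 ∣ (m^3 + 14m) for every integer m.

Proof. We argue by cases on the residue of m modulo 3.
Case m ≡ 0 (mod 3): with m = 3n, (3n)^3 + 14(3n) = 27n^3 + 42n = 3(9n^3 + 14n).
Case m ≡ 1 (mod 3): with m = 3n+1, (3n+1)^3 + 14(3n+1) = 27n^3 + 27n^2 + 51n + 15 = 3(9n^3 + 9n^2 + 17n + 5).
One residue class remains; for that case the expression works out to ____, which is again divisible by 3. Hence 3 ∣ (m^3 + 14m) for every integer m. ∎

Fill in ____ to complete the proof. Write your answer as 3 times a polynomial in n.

3(9n^3 + 18n^2 + 26n + 12)

Only m ≡ 2 (mod 3) is unaccounted for. Put m = 3n+2:
(3n+2)^3 + 14(3n+2) expands to 27n^3 + 54n^2 + 78n + 36,
and factoring out 3 leaves 3(9n^3 + 18n^2 + 26n + 12).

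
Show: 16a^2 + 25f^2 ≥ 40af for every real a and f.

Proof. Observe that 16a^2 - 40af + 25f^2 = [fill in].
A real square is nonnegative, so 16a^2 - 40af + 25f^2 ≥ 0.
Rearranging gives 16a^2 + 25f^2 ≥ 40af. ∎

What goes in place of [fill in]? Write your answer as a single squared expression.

(4a - 5f)^2

The leading and trailing coefficients are 4^2 and 5^2, and 40 = 2·4·5, so the trinomial is (4a - 5f)^2.
Hence 16a^2 - 40af + 25f^2 ≥ 0.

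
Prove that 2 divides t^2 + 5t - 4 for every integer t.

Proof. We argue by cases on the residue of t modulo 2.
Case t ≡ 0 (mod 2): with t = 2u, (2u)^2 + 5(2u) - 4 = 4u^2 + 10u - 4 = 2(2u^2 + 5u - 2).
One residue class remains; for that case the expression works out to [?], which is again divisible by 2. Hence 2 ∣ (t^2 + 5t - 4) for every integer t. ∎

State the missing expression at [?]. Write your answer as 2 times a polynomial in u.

2(2u^2 + 7u + 1)

Only t ≡ 1 (mod 2) is unaccounted for. Put t = 2u+1:
(2u+1)^2 + 5(2u+1) - 4 expands to 4u^2 + 14u + 2,
and factoring out 2 leaves 2(2u^2 + 7u + 1).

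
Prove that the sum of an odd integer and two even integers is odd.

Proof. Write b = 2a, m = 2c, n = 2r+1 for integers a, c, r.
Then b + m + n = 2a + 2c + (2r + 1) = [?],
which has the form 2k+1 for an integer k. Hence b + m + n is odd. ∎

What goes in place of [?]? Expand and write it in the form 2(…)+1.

2a + 2c + (2r + 1) = 2a + 2c + 2r + 1
= 2(a + c + r) + 1.
Since a + c + r is an integer, the sum is of the form 2k+1 for an integer k.

2(a + c + r) + 1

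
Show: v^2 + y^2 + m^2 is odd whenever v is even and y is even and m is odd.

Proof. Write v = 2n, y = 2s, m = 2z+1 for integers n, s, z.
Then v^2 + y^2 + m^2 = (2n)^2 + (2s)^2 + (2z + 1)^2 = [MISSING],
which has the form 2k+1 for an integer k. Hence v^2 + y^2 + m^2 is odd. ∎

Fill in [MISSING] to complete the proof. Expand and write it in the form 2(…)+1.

Expanding: (2n)^2 + (2s)^2 + (2z + 1)^2 = 4n^2 + 4s^2 + 4z^2 + 4z + 1.
Every term except the constant is even, so this is 2(2n^2 + 2s^2 + 2z^2 + 2z) + 1,
and 2n^2 + 2s^2 + 2z^2 + 2z ∈ ℤ gives the required form.

2(2n^2 + 2s^2 + 2z^2 + 2z) + 1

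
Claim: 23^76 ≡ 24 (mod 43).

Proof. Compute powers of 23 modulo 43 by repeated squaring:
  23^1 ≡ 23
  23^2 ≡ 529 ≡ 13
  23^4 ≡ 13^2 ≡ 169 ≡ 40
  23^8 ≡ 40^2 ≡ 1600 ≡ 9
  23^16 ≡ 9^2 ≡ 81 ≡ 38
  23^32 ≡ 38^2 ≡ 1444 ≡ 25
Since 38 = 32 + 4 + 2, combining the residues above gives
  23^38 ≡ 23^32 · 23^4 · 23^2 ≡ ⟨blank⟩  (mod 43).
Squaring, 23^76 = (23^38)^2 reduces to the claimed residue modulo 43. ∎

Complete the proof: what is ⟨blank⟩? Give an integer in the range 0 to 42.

14

Multiply the listed residues: 25 · 40 · 13 = 1000 → 13000.
Reducing modulo 43: 13000 = 302·43 + 14, so 23^38 ≡ 14.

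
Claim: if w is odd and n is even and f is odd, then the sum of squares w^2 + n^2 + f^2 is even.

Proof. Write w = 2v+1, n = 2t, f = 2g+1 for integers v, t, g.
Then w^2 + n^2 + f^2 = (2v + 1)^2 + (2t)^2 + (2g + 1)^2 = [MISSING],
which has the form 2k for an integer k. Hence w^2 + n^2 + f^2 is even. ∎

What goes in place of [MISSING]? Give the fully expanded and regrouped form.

Expanding: (2v + 1)^2 + (2t)^2 + (2g + 1)^2 = 4g^2 + 4g + 4t^2 + 4v^2 + 4v + 2.
Every term is even; pulling out the factor of 2 gives 2(2g^2 + 2g + 2t^2 + 2v^2 + 2v + 1).

2(2g^2 + 2g + 2t^2 + 2v^2 + 2v + 1)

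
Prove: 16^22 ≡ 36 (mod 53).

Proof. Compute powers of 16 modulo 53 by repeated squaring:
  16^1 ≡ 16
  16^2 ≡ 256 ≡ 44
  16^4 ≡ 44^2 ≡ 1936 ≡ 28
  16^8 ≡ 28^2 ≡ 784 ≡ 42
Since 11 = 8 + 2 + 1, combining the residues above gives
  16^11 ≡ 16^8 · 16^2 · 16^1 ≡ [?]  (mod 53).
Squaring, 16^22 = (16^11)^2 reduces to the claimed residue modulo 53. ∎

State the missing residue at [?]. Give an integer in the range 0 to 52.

Multiply the listed residues: 42 · 44 · 16 = 1848 → 29568.
Reducing modulo 53: 29568 = 557·53 + 47, so 16^11 ≡ 47.

47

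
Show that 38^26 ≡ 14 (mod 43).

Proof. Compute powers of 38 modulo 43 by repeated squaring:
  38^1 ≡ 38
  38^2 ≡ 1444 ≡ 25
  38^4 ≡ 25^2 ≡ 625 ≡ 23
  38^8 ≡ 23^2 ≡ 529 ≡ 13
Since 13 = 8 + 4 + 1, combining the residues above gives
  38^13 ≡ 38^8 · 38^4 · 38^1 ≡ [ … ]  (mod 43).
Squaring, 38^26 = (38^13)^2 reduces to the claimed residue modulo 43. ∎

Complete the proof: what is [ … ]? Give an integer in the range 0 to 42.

10

38^8 · 38^4 · 38^1 ≡ 13 · 23 · 38 = 11362.
11362 mod 43 = 10, so 38^13 ≡ 10 (mod 43).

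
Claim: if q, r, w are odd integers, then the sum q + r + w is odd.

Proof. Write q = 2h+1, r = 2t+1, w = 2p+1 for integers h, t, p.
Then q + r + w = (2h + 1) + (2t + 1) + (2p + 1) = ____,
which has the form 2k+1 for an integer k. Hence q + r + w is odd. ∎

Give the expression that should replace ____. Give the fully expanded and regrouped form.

Expanding: (2h + 1) + (2t + 1) + (2p + 1) = 2h + 2p + 2t + 3.
Every term except the constant is even, so this is 2(h + p + t + 1) + 1,
and h + p + t + 1 ∈ ℤ gives the required form.

2(h + p + t + 1) + 1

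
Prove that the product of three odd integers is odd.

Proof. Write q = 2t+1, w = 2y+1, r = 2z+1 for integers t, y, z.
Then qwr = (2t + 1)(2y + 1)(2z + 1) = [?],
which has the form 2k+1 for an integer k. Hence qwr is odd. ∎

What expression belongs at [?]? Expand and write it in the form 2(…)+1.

2(4tyz + 2ty + 2tz + t + 2yz + y + z) + 1

Expanding: (2t + 1)(2y + 1)(2z + 1) = 8tyz + 4ty + 4tz + 2t + 4yz + 2y + 2z + 1.
Every term except the constant is even, so this is 2(4tyz + 2ty + 2tz + t + 2yz + y + z) + 1,
and 4tyz + 2ty + 2tz + t + 2yz + y + z ∈ ℤ gives the required form.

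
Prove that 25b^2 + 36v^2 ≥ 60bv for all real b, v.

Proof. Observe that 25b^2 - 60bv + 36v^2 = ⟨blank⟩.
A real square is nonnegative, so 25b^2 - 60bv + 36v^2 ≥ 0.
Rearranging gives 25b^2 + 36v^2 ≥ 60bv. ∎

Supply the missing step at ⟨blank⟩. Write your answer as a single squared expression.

(5b - 6v)^2

The leading and trailing coefficients are 5^2 and 6^2, and 60 = 2·5·6, so the trinomial is (5b - 6v)^2.
Hence 25b^2 - 60bv + 36v^2 ≥ 0.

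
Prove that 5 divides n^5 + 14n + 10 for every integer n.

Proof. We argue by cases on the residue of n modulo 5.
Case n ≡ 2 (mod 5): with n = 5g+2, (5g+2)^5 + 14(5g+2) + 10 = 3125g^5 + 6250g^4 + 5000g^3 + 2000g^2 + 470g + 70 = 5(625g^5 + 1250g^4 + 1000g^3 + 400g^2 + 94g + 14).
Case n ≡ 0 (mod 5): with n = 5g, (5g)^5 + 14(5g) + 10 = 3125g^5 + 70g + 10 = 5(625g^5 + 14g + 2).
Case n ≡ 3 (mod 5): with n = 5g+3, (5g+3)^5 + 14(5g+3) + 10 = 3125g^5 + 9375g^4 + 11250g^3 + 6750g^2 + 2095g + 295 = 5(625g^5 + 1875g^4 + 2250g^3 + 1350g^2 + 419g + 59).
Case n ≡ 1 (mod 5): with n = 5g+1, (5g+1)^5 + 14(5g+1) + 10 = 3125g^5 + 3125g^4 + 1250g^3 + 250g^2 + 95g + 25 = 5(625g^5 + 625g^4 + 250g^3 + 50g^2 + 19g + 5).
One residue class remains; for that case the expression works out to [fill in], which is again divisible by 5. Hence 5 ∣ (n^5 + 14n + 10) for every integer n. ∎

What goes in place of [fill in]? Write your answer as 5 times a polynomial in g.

5(625g^5 + 2500g^4 + 4000g^3 + 3200g^2 + 1294g + 218)

Only n ≡ 4 (mod 5) is unaccounted for. Put n = 5g+4:
(5g+4)^5 + 14(5g+4) + 10 expands to 3125g^5 + 12500g^4 + 20000g^3 + 16000g^2 + 6470g + 1090,
and factoring out 5 leaves 5(625g^5 + 2500g^4 + 4000g^3 + 3200g^2 + 1294g + 218).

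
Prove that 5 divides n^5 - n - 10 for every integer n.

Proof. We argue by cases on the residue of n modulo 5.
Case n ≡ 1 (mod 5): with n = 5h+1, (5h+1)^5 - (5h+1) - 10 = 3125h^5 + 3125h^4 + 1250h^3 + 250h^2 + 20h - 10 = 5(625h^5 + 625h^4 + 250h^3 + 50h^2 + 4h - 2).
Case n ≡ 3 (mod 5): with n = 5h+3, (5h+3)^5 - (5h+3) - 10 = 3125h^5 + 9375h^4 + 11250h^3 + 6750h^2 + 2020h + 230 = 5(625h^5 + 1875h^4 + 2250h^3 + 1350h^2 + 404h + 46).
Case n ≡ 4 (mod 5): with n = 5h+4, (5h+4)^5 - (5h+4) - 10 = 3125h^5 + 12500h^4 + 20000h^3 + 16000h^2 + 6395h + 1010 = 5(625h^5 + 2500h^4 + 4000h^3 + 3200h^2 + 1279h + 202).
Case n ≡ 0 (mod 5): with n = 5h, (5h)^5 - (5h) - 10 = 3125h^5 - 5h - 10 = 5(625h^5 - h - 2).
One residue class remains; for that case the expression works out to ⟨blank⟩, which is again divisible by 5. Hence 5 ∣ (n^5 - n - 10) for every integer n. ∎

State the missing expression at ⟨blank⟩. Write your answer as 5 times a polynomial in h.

5(625h^5 + 1250h^4 + 1000h^3 + 400h^2 + 79h + 4)

The residues treated are {1, 3, 4, 0}, so the missing case is n ≡ 2 (mod 5); write n = 5h+2.
Then (5h+2)^5 - (5h+2) - 10 = 3125h^5 + 6250h^4 + 5000h^3 + 2000h^2 + 395h + 20 = 5(625h^5 + 1250h^4 + 1000h^3 + 400h^2 + 79h + 4).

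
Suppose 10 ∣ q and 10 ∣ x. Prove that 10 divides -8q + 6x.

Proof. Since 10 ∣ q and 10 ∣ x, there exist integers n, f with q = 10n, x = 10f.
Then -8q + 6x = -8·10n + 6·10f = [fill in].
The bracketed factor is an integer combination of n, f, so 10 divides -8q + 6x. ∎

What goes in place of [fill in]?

Each term has a factor of 10: -8·10n + 6·10f = 10·(6f - 8n).
Since 6f - 8n is an integer, 10 ∣ (-8q + 6x).

10(6f - 8n)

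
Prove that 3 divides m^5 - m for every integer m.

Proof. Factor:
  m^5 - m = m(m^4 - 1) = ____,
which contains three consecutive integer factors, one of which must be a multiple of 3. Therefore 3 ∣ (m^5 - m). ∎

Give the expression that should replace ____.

m^4 - 1 = (m^2 - 1)(m^2 + 1), and m^2 - 1 = (m-1)(m+1).
So m(m^4 - 1) = (m - 1)m(m + 1)(m^2 + 1).

(m - 1)m(m + 1)(m^2 + 1)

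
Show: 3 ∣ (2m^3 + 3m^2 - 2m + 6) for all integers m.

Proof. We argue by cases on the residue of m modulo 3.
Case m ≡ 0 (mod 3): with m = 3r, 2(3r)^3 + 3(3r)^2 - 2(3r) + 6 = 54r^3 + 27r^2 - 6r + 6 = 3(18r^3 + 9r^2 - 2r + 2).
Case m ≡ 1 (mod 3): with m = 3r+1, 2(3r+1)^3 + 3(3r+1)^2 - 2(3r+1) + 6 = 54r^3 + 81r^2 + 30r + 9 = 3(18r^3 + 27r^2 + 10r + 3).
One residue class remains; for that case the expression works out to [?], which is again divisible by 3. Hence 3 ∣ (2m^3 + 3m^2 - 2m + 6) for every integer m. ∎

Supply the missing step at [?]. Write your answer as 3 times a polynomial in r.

Only m ≡ 2 (mod 3) is unaccounted for. Put m = 3r+2:
2(3r+2)^3 + 3(3r+2)^2 - 2(3r+2) + 6 expands to 54r^3 + 135r^2 + 102r + 30,
and factoring out 3 leaves 3(18r^3 + 45r^2 + 34r + 10).

3(18r^3 + 45r^2 + 34r + 10)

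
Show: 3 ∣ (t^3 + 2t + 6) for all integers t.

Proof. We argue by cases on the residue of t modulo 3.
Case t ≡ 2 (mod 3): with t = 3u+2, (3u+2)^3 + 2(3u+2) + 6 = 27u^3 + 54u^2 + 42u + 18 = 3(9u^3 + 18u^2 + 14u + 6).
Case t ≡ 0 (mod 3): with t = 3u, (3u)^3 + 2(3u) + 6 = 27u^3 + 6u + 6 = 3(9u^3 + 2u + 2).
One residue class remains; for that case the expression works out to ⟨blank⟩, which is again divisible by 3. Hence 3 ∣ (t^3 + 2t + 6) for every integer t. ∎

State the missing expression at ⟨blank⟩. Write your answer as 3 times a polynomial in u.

3(9u^3 + 9u^2 + 5u + 3)

Only t ≡ 1 (mod 3) is unaccounted for. Put t = 3u+1:
(3u+1)^3 + 2(3u+1) + 6 expands to 27u^3 + 27u^2 + 15u + 9,
and factoring out 3 leaves 3(9u^3 + 9u^2 + 5u + 3).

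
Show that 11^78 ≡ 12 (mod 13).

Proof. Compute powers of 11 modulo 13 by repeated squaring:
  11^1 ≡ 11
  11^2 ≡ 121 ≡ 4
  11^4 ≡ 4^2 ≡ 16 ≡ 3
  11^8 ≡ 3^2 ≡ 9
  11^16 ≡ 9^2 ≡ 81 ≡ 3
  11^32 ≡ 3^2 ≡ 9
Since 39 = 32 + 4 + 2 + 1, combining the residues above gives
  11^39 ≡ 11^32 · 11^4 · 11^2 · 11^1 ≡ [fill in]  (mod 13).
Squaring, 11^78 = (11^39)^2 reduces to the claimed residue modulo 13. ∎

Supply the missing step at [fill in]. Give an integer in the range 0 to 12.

Multiply the listed residues: 9 · 3 · 4 · 11 = 27 → 108 → 1188.
Reducing modulo 13: 1188 = 91·13 + 5, so 11^39 ≡ 5.

5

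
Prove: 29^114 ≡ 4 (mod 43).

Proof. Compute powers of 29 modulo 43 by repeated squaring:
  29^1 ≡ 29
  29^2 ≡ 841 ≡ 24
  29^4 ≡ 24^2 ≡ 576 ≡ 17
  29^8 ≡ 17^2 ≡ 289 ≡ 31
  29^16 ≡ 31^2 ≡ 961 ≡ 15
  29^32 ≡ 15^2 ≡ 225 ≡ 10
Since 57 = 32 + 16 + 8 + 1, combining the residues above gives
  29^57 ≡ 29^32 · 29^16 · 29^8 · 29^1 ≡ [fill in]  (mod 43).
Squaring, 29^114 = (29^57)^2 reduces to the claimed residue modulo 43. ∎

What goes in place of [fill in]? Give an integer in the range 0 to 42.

2

Multiply the listed residues: 10 · 15 · 31 · 29 = 150 → 4650 → 134850.
Reducing modulo 43: 134850 = 3136·43 + 2, so 29^57 ≡ 2.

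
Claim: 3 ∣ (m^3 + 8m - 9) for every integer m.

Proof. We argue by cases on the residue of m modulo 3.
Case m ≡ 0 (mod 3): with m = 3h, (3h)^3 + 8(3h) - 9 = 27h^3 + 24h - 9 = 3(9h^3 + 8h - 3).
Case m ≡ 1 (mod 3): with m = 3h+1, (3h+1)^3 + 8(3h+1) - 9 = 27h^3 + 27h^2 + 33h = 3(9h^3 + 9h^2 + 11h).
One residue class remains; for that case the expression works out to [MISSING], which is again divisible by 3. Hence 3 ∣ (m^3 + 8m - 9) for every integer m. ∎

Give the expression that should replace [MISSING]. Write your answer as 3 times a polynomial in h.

3(9h^3 + 18h^2 + 20h + 5)

The residues treated are {0, 1}, so the missing case is m ≡ 2 (mod 3); write m = 3h+2.
Then (3h+2)^3 + 8(3h+2) - 9 = 27h^3 + 54h^2 + 60h + 15 = 3(9h^3 + 18h^2 + 20h + 5).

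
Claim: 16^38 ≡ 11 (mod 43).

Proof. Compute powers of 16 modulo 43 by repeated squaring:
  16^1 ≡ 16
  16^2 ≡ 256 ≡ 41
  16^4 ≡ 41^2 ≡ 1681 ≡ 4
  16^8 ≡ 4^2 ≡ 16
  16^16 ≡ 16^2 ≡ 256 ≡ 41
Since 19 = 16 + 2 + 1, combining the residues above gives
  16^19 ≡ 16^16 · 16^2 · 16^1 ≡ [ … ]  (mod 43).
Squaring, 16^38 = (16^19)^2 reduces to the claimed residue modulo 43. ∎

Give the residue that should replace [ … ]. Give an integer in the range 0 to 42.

16^16 · 16^2 · 16^1 ≡ 41 · 41 · 16 = 26896.
26896 mod 43 = 21, so 16^19 ≡ 21 (mod 43).

21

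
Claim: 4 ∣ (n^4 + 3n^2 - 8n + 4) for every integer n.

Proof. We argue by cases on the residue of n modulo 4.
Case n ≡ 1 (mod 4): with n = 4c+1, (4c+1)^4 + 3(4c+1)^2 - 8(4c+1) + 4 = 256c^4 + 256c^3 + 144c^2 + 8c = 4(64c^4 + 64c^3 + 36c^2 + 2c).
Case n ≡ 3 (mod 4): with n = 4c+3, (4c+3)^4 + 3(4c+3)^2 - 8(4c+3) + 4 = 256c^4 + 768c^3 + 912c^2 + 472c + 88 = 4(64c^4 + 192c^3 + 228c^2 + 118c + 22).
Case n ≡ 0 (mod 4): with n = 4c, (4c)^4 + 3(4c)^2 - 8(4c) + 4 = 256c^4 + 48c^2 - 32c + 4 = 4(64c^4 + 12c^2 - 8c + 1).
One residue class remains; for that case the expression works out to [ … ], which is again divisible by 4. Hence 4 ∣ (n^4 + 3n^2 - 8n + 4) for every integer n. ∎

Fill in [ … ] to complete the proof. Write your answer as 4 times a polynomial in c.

The residues treated are {1, 3, 0}, so the missing case is n ≡ 2 (mod 4); write n = 4c+2.
Then (4c+2)^4 + 3(4c+2)^2 - 8(4c+2) + 4 = 256c^4 + 512c^3 + 432c^2 + 144c + 16 = 4(64c^4 + 128c^3 + 108c^2 + 36c + 4).

4(64c^4 + 128c^3 + 108c^2 + 36c + 4)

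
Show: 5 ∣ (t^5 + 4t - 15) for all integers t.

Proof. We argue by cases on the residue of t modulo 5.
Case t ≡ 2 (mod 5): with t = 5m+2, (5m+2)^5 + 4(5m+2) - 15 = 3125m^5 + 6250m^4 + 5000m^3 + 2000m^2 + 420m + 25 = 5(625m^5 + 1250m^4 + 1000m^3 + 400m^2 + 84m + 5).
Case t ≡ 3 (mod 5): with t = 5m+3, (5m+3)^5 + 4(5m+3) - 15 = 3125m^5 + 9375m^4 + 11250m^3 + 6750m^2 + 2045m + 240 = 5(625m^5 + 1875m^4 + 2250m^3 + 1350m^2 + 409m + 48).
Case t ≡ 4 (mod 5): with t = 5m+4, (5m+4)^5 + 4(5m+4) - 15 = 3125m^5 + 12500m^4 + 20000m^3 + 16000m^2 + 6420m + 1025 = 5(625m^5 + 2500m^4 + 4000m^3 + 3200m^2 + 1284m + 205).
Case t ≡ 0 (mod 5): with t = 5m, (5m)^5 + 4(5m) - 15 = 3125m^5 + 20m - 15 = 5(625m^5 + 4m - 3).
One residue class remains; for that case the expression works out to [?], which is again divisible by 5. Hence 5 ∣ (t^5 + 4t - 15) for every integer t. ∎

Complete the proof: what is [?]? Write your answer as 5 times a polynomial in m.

The residues treated are {2, 3, 4, 0}, so the missing case is t ≡ 1 (mod 5); write t = 5m+1.
Then (5m+1)^5 + 4(5m+1) - 15 = 3125m^5 + 3125m^4 + 1250m^3 + 250m^2 + 45m - 10 = 5(625m^5 + 625m^4 + 250m^3 + 50m^2 + 9m - 2).

5(625m^5 + 625m^4 + 250m^3 + 50m^2 + 9m - 2)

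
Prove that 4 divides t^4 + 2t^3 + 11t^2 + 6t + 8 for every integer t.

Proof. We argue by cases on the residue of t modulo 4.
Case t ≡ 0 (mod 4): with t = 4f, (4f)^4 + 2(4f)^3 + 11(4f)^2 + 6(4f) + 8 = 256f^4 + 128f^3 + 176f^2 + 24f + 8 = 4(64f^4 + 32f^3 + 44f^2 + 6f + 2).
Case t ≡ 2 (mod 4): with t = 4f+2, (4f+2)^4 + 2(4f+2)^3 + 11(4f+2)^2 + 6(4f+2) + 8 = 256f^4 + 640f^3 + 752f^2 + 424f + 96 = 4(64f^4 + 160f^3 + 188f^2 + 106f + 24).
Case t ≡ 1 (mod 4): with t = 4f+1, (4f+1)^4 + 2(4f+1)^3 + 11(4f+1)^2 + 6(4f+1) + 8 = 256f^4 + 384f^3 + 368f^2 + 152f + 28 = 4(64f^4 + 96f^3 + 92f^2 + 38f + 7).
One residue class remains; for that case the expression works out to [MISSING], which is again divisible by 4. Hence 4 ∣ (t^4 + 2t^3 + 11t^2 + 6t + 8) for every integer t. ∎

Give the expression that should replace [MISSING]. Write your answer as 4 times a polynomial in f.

4(64f^4 + 224f^3 + 332f^2 + 234f + 65)

Only t ≡ 3 (mod 4) is unaccounted for. Put t = 4f+3:
(4f+3)^4 + 2(4f+3)^3 + 11(4f+3)^2 + 6(4f+3) + 8 expands to 256f^4 + 896f^3 + 1328f^2 + 936f + 260,
and factoring out 4 leaves 4(64f^4 + 224f^3 + 332f^2 + 234f + 65).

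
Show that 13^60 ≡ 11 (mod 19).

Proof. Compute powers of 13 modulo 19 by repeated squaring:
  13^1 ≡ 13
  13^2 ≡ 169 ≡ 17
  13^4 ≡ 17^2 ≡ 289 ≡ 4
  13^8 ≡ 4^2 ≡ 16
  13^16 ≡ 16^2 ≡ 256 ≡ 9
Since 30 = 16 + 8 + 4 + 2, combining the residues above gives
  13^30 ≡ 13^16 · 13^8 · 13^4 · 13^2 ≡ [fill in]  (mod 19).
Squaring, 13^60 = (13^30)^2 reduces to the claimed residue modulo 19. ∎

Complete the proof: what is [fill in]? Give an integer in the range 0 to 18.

Multiply the listed residues: 9 · 16 · 4 · 17 = 144 → 576 → 9792.
Reducing modulo 19: 9792 = 515·19 + 7, so 13^30 ≡ 7.

7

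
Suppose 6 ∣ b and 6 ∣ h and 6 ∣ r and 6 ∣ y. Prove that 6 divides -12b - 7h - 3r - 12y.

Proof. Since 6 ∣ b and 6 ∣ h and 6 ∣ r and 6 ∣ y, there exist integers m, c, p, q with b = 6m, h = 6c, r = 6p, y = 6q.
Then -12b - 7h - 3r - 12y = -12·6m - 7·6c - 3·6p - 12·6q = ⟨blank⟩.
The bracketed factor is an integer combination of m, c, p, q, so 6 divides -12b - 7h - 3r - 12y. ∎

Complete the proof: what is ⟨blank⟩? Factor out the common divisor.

6(-7c - 12m - 3p - 12q)

Pull the common 6 out of every term: -12·6m - 7·6c - 3·6p - 12·6q = 6(-7c - 12m - 3p - 12q).
-7c - 12m - 3p - 12q is an integer, which exhibits the divisibility.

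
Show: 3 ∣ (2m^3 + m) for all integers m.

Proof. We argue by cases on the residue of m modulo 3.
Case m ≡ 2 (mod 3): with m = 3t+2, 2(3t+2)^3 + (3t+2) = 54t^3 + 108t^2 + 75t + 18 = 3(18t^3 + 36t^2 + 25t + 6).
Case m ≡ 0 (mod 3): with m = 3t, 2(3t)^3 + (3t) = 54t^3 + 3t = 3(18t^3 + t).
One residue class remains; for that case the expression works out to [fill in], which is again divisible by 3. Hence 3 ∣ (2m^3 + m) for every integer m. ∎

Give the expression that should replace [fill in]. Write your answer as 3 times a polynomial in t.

Only m ≡ 1 (mod 3) is unaccounted for. Put m = 3t+1:
2(3t+1)^3 + (3t+1) expands to 54t^3 + 54t^2 + 21t + 3,
and factoring out 3 leaves 3(18t^3 + 18t^2 + 7t + 1).

3(18t^3 + 18t^2 + 7t + 1)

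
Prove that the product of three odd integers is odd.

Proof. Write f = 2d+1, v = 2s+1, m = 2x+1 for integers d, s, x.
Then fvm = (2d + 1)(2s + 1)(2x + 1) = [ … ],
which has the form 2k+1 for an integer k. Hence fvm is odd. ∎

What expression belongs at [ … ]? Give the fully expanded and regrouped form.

Expanding: (2d + 1)(2s + 1)(2x + 1) = 8dsx + 4ds + 4dx + 2d + 4sx + 2s + 2x + 1.
Every term except the constant is even, so this is 2(4dsx + 2ds + 2dx + d + 2sx + s + x) + 1,
and 4dsx + 2ds + 2dx + d + 2sx + s + x ∈ ℤ gives the required form.

2(4dsx + 2ds + 2dx + d + 2sx + s + x) + 1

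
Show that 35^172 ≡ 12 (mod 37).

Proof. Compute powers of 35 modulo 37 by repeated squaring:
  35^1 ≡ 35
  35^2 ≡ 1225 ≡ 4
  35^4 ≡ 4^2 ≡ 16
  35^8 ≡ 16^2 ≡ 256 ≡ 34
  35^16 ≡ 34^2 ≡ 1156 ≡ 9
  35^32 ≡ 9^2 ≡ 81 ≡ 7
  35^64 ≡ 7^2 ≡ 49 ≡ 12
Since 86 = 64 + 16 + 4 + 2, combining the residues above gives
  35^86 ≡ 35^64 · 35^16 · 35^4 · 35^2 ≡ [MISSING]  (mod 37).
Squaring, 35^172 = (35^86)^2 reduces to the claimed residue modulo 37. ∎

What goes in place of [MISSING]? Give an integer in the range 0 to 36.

30

35^64 · 35^16 · 35^4 · 35^2 ≡ 12 · 9 · 16 · 4 = 6912.
6912 mod 37 = 30, so 35^86 ≡ 30 (mod 37).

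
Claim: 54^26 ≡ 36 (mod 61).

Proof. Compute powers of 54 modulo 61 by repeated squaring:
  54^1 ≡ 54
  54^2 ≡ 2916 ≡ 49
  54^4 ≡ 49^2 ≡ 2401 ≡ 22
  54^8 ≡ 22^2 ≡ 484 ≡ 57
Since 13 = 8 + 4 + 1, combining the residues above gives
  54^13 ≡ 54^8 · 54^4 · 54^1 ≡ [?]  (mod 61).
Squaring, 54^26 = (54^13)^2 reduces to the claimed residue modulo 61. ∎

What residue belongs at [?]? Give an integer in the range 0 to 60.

54^8 · 54^4 · 54^1 ≡ 57 · 22 · 54 = 67716.
67716 mod 61 = 6, so 54^13 ≡ 6 (mod 61).

6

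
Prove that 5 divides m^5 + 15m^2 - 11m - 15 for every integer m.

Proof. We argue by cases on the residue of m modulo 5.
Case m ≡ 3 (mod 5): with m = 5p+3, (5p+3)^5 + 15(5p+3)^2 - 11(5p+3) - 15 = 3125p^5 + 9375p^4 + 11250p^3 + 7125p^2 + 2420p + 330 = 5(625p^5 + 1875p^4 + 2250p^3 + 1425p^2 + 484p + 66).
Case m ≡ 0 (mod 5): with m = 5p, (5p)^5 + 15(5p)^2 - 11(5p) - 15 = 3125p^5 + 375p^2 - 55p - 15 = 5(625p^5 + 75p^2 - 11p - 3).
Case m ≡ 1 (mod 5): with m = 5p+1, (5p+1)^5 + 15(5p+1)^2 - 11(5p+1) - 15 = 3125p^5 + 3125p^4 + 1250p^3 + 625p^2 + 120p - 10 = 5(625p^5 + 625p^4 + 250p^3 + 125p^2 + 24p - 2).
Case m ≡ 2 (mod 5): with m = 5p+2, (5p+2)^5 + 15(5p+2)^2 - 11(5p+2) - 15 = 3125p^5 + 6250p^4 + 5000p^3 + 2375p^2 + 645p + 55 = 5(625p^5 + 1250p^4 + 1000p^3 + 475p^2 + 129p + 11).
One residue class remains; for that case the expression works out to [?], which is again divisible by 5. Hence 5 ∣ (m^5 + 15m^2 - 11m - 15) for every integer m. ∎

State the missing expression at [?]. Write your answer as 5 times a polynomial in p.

Only m ≡ 4 (mod 5) is unaccounted for. Put m = 5p+4:
(5p+4)^5 + 15(5p+4)^2 - 11(5p+4) - 15 expands to 3125p^5 + 12500p^4 + 20000p^3 + 16375p^2 + 6945p + 1205,
and factoring out 5 leaves 5(625p^5 + 2500p^4 + 4000p^3 + 3275p^2 + 1389p + 241).

5(625p^5 + 2500p^4 + 4000p^3 + 3275p^2 + 1389p + 241)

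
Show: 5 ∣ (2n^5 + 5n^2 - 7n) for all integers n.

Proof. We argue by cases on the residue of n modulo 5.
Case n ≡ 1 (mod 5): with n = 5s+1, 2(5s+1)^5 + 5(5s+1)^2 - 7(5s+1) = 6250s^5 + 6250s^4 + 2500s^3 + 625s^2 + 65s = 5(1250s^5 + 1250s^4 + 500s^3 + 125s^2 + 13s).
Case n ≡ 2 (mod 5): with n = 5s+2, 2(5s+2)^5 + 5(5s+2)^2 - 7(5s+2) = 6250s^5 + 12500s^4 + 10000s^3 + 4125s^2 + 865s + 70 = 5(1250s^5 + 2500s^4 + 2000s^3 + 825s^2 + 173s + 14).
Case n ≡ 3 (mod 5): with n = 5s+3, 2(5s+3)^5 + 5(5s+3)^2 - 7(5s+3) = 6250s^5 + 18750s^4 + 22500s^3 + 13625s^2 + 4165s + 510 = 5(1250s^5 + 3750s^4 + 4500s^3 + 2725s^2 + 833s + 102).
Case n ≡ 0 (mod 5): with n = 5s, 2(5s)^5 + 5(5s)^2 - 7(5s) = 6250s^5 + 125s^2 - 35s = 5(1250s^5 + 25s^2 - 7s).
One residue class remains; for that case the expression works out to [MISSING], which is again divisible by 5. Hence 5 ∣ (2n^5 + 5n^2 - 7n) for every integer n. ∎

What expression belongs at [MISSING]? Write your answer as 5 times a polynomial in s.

Only n ≡ 4 (mod 5) is unaccounted for. Put n = 5s+4:
2(5s+4)^5 + 5(5s+4)^2 - 7(5s+4) expands to 6250s^5 + 25000s^4 + 40000s^3 + 32125s^2 + 12965s + 2100,
and factoring out 5 leaves 5(1250s^5 + 5000s^4 + 8000s^3 + 6425s^2 + 2593s + 420).

5(1250s^5 + 5000s^4 + 8000s^3 + 6425s^2 + 2593s + 420)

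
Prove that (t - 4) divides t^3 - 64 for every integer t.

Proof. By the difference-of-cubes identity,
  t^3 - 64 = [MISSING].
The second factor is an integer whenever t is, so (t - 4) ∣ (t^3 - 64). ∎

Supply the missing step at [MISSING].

(t - 4)(t^2 + 4t + 16)

Polynomial division of t^3 - 64 by t - 4 leaves remainder 0 and quotient t^2 + 4t + 16.
Hence t^3 - 64 = (t - 4)(t^2 + 4t + 16).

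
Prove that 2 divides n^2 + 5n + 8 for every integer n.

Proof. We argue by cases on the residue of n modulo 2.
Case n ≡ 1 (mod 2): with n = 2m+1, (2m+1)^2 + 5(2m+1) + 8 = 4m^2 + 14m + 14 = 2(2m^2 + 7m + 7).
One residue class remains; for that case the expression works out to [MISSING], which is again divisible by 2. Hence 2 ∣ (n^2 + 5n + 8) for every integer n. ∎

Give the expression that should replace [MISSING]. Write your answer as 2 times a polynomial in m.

2(2m^2 + 5m + 4)

The residues treated are {1}, so the missing case is n ≡ 0 (mod 2); write n = 2m.
Then (2m)^2 + 5(2m) + 8 = 4m^2 + 10m + 8 = 2(2m^2 + 5m + 4).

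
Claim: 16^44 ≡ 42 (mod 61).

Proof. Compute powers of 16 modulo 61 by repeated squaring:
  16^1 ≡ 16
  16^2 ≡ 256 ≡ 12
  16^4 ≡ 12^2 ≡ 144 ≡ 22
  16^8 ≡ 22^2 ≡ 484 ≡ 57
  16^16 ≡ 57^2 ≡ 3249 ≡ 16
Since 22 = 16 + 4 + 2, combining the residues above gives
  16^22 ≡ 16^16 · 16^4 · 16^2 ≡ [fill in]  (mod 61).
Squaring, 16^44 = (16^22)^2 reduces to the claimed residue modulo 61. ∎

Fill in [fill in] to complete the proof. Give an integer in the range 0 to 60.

Multiply the listed residues: 16 · 22 · 12 = 352 → 4224.
Reducing modulo 61: 4224 = 69·61 + 15, so 16^22 ≡ 15.

15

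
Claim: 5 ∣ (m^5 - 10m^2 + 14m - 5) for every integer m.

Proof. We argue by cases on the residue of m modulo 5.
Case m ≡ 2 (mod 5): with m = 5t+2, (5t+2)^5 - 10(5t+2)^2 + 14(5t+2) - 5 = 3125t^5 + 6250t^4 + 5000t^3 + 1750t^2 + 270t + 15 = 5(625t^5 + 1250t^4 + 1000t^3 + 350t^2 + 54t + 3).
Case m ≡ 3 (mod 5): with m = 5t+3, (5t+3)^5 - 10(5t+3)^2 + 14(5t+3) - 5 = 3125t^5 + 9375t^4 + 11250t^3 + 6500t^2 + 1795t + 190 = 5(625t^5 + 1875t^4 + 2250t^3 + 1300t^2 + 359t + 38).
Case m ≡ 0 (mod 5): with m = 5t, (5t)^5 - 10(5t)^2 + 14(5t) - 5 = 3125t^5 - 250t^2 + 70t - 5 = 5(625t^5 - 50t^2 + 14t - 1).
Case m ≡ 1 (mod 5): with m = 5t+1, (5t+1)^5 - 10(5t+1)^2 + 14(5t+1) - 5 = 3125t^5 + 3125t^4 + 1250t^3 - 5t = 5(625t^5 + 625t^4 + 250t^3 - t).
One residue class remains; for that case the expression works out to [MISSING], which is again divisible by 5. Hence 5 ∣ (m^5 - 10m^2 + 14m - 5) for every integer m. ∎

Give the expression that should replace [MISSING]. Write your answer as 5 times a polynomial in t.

5(625t^5 + 2500t^4 + 4000t^3 + 3150t^2 + 1214t + 183)

The residues treated are {2, 3, 0, 1}, so the missing case is m ≡ 4 (mod 5); write m = 5t+4.
Then (5t+4)^5 - 10(5t+4)^2 + 14(5t+4) - 5 = 3125t^5 + 12500t^4 + 20000t^3 + 15750t^2 + 6070t + 915 = 5(625t^5 + 2500t^4 + 4000t^3 + 3150t^2 + 1214t + 183).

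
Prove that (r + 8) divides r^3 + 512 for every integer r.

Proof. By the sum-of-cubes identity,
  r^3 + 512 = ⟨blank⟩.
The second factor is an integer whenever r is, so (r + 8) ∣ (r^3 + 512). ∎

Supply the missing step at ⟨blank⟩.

(r + 8)(r^2 - 8r + 64)

Polynomial division of r^3 + 512 by r + 8 leaves remainder 0 and quotient r^2 - 8r + 64.
Hence r^3 + 512 = (r + 8)(r^2 - 8r + 64).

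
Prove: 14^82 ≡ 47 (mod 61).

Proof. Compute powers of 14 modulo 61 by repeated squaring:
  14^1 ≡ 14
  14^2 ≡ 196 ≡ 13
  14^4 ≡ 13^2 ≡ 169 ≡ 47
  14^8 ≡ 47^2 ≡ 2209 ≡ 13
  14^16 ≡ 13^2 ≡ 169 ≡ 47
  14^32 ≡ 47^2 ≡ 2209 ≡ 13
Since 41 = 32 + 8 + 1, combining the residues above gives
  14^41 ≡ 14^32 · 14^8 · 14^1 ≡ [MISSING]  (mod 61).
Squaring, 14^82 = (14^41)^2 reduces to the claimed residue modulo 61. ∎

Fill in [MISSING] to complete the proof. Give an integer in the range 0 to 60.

14^32 · 14^8 · 14^1 ≡ 13 · 13 · 14 = 2366.
2366 mod 61 = 48, so 14^41 ≡ 48 (mod 61).

48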